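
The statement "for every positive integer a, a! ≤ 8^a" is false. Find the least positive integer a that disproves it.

We need the least positive integer a for which a! > 8^a.
For a = 1, 2, 3, 4, …, 17, 18, 19 the conclusion holds.
a = 20: a! = 2432902008176640000 and 8^a = 1152921504606846976, so 2432902008176640000 > 1152921504606846976.

a = 20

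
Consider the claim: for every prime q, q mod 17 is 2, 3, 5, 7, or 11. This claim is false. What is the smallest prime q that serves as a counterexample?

Check each prime q in order until the claim fails.
The first 5 eligible values, up to q = 11, all satisfy the conclusion.
q = 13: 13 mod 17 = 13 — not in {2, 3, 5, 7, 11}.
Hence q = 13 is a counterexample.

q = 13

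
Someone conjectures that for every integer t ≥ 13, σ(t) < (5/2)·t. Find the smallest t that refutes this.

We need the least integer t ≥ 13 for which the claim fails.
The first 11 eligible values, up to t = 23, all satisfy the conclusion.
t = 24: σ(24) = 60; 60 ≥ 60.
Thus t = 24 disproves the claim, and no smaller t works.

t = 24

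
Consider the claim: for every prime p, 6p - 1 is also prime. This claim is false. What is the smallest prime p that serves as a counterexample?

p = 11

We need the least prime p for which 6p - 1 is not prime.
For p = 2, 3, 5, 7 the conclusion holds.
p = 11: 6p - 1 = 65 = 5 × 13, not prime.
Thus p = 11 disproves the claim, and no smaller p works.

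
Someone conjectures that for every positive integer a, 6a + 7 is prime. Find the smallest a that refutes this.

Check each positive integer a in order until 6a + 7 is not prime.
For a = 1, 2 the conclusion holds.
a = 3: 6a + 7 = 25 = 5 × 5, composite.

a = 3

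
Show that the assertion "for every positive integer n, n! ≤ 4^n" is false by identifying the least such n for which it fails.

For n = 1, 2, 3, 4, 5, 6, 7, 8 the conclusion holds.
n = 9: n! = 362880 and 4^n = 262144, so 362880 > 262144.
So n = 9 is the smallest counterexample.

n = 9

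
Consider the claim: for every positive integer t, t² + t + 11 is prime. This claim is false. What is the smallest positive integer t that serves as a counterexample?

t = 10

We need the least positive integer t for which t² + t + 11 is not prime.
The first 9 eligible values, up to t = 9, all satisfy the conclusion.
t = 10: t² + t + 11 = 121 = 11 × 11, composite.
Thus t = 10 disproves the claim, and no smaller t works.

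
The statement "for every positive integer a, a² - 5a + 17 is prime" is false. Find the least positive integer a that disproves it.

The first 12 eligible values, up to a = 12, all satisfy the conclusion.
a = 13: a² - 5a + 17 = 121 = 11 × 11, composite.

a = 13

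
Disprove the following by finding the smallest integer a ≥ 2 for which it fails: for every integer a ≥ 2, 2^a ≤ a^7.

A counterexample is any integer a ≥ 2 such that 2^a > a^7; we check each in order.
The first 35 eligible values, up to a = 36, all satisfy the conclusion.
a = 37: 2^a = 137438953472 and a^7 = 94931877133, so 137438953472 > 94931877133.
Hence a = 37 is a counterexample.

a = 37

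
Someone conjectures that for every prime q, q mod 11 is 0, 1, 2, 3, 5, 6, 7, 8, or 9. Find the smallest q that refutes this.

q = 37

The first 11 eligible values, up to q = 31, all satisfy the conclusion.
q = 37: 37 mod 11 = 4 — not in {0, 1, 2, 3, 5, 6, 7, 8, 9}.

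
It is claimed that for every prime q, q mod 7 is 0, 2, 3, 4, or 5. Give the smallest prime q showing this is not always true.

A counterexample is any prime q such that the claim fails; we check each in order.
q = 2: 2 mod 7 = 2.
q = 3: 3 mod 7 = 3.
q = 5: 5 mod 7 = 5.
q = 7: 7 mod 7 = 0.
q = 11: 11 mod 7 = 4.
q = 13: 13 mod 7 = 6 — not in {0, 2, 3, 4, 5}.
Hence q = 13 is a counterexample.

q = 13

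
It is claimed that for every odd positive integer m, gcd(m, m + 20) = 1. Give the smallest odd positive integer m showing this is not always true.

m = 5

Check each odd positive integer m in order until gcd(m, m + 20) > 1.
m = 1: gcd(1, 21) = 1.
m = 3: gcd(3, 23) = 1.
m = 5: gcd(5, 25) = 5.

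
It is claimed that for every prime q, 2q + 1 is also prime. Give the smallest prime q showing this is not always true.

q = 7

q = 2: 2q + 1 = 5, prime.
q = 3: 2q + 1 = 7, prime.
q = 5: 2q + 1 = 11, prime.
q = 7: 2q + 1 = 15 = 3 × 5, not prime.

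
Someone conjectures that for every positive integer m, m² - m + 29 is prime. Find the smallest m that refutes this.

m = 3

A counterexample is any positive integer m such that m² - m + 29 is not prime; we check each in order.
For m = 1, 2 the conclusion holds.
m = 3: m² - m + 29 = 35 = 5 × 7, composite.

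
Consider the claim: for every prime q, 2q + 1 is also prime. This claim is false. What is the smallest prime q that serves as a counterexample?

q = 7

q = 2: 2q + 1 = 5, prime.
q = 3: 2q + 1 = 7, prime.
q = 5: 2q + 1 = 11, prime.
q = 7: 2q + 1 = 15 = 3 × 5, not prime.
So q = 7 is the smallest counterexample.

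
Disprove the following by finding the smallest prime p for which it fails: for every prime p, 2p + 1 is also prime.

p = 7

For p = 2, 3, 5 the conclusion holds.
p = 7: 2p + 1 = 15 = 3 × 5, not prime.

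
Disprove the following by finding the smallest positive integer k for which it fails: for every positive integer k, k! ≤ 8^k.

k = 20

We need the least positive integer k for which k! > 8^k.
The first 19 eligible values, up to k = 19, all satisfy the conclusion.
k = 20: k! = 2432902008176640000 and 8^k = 1152921504606846976, so 2432902008176640000 > 1152921504606846976.
Hence k = 20 is a counterexample.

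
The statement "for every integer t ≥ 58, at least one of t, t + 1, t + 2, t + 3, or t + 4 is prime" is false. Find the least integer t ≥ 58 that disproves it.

t = 58: 59 is prime.
t = 59: 59 is prime.
t = 60: 61 is prime.
t = 61: 61 is prime.
t = 62: 62 = 2 × 31; 63 = 3 × 21; 64 = 2 × 32; 65 = 5 × 13; 66 = 2 × 33 — all composite.
Hence t = 62 is a counterexample.

t = 62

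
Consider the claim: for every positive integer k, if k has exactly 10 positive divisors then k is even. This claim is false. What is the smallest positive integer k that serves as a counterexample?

k = 405

Check each positive integer k in order until k has exactly 10 positive divisors but k is odd.
For k = 48, 80, 112, 162, 176, 208, 272, 304, 368 the conclusion holds.
k = 405: divisors of 405: 10 divisors; 405 is odd.
So k = 405 is the smallest counterexample.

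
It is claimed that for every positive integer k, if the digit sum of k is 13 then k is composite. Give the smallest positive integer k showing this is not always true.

k = 67

A counterexample is any positive integer k such that the digit sum of k is 13 but k is prime; we check each in order.
For k = 49, 58 the conclusion holds.
k = 67: digit sum 13; 67 is prime, not composite.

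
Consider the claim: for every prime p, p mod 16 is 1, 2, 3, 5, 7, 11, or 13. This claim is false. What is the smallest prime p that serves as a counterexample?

A counterexample is any prime p such that the claim fails; we check each in order.
For p = 2, 3, 5, 7, 11, 13, 17, 19, 23, 29 the conclusion holds.
p = 31: 31 mod 16 = 15 — not in {1, 2, 3, 5, 7, 11, 13}.

p = 31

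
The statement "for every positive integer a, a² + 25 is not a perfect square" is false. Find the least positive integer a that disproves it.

a = 12

We need the least positive integer a for which a² + 25 is a perfect square.
The first 11 eligible values, up to a = 11, all satisfy the conclusion.
a = 12: 12² + 25 = 169 = 13², a perfect square.
Hence a = 12 is a counterexample.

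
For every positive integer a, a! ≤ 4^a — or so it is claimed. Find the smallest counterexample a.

a = 1: a! = 1 and 4^a = 4, so 1 ≤ 4.
a = 2: a! = 2 and 4^a = 16, so 2 ≤ 16.
a = 3: a! = 6 and 4^a = 64, so 6 ≤ 64.
a = 4: a! = 24 and 4^a = 256, so 24 ≤ 256.
a = 5: a! = 120 and 4^a = 1024, so 120 ≤ 1024.
a = 6: a! = 720 and 4^a = 4096, so 720 ≤ 4096.
a = 7: a! = 5040 and 4^a = 16384, so 5040 ≤ 16384.
a = 8: a! = 40320 and 4^a = 65536, so 40320 ≤ 65536.
a = 9: a! = 362880 and 4^a = 262144, so 362880 > 262144.
Thus a = 9 disproves the claim, and no smaller a works.

a = 9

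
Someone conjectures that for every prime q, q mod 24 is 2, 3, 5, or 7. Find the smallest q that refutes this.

We need the least prime q for which the claim fails.
q = 2: 2 mod 24 = 2.
q = 3: 3 mod 24 = 3.
q = 5: 5 mod 24 = 5.
q = 7: 7 mod 24 = 7.
q = 11: 11 mod 24 = 11 — not in {2, 3, 5, 7}.

q = 11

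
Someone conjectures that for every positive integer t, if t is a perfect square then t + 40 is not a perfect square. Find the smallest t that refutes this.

t = 9

For t = 1, 4 the conclusion holds.
t = 9: 9 = 3² and 9 + 40 = 49 = 7².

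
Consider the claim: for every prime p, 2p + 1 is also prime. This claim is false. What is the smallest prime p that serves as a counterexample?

p = 7

We need the least prime p for which 2p + 1 is not prime.
For p = 2, 3, 5 the conclusion holds.
p = 7: 2p + 1 = 15 = 3 × 5, not prime.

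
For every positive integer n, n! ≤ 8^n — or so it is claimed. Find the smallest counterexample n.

n = 20

We need the least positive integer n for which n! > 8^n.
For n = 1, 2, 3, 4, …, 17, 18, 19 the conclusion holds.
n = 20: n! = 2432902008176640000 and 8^n = 1152921504606846976, so 2432902008176640000 > 1152921504606846976.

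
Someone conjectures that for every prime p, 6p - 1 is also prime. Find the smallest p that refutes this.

p = 11

Check each prime p in order until 6p - 1 is not prime.
For p = 2, 3, 5, 7 the conclusion holds.
p = 11: 6p - 1 = 65 = 5 × 13, not prime.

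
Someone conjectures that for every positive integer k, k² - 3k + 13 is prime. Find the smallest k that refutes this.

k = 12

A counterexample is any positive integer k such that k² - 3k + 13 is not prime; we check each in order.
The first 11 eligible values, up to k = 11, all satisfy the conclusion.
k = 12: k² - 3k + 13 = 121 = 11 × 11, composite.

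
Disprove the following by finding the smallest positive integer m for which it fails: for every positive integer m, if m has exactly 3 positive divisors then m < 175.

m = 4: τ(4) = 3; 4 < 175.
m = 9: τ(9) = 3; 9 < 175.
m = 25: τ(25) = 3; 25 < 175.
m = 49: τ(49) = 3; 49 < 175.
m = 121: τ(121) = 3; 121 < 175.
m = 169: τ(169) = 3; 169 < 175.
m = 289: τ(289) = 3; 289 ≥ 175.
So m = 289 is the smallest counterexample.

m = 289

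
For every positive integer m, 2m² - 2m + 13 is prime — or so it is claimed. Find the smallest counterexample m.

m = 3

We need the least positive integer m for which 2m² - 2m + 13 is not prime.
m = 1: 2m² - 2m + 13 = 13, prime.
m = 2: 2m² - 2m + 13 = 17, prime.
m = 3: 2m² - 2m + 13 = 25 = 5 × 5, composite.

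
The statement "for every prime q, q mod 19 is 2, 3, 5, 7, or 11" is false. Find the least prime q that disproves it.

The first 5 eligible values, up to q = 11, all satisfy the conclusion.
q = 13: 13 mod 19 = 13 — not in {2, 3, 5, 7, 11}.
So q = 13 is the smallest counterexample.

q = 13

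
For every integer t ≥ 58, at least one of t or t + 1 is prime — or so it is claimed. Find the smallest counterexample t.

t = 62

For t = 58, 59, 60, 61 the conclusion holds.
t = 62: 62 = 2 × 31; 63 = 3 × 21 — both composite.
So t = 62 is the smallest counterexample.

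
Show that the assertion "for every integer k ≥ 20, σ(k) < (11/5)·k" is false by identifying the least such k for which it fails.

We need the least integer k ≥ 20 for which the claim fails.
k = 20: σ(20) = 42; 42 < 44.
k = 21: σ(21) = 32; 32 < 231/5.
k = 22: σ(22) = 36; 36 < 242/5.
k = 23: σ(23) = 24; 24 < 253/5.
k = 24: σ(24) = 60; 60 ≥ 264/5.
Hence k = 24 is a counterexample.

k = 24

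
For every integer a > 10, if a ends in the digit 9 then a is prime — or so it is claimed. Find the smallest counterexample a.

a = 39

a = 19: 19 ends in 9 and is prime.
a = 29: 29 ends in 9 and is prime.
a = 39: 39 ends in 9; 39 = 3 × 13, composite.
So a = 39 is the smallest counterexample.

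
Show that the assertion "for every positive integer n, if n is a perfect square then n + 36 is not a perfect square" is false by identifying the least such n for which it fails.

A counterexample is any positive integer n such that n is a perfect square but n + 36 is a perfect square; we check each in order.
The first 7 eligible values, up to n = 49, all satisfy the conclusion.
n = 64: 64 = 8² and 64 + 36 = 100 = 10².

n = 64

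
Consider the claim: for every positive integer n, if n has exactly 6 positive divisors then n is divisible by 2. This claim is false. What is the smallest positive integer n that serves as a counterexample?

n = 45

The first 6 eligible values, up to n = 44, all satisfy the conclusion.
n = 45: τ(45) = 6; 45 mod 2 = 1.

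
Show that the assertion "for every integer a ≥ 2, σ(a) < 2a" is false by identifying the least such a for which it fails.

For a = 2, 3, 4, 5 the conclusion holds.
a = 6: σ(6) = 12; 12 ≥ 12.
Hence a = 6 is a counterexample.

a = 6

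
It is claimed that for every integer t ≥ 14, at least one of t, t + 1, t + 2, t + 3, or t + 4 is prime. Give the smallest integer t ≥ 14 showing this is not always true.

Check each integer t ≥ 14 in order until t, t + 1, t + 2, t + 3, t + 4 are all composite.
For t = 14, 15, 16, 17, 18, 19, 20, 21, 22, 23 the conclusion holds.
t = 24: 24 = 2 × 12; 25 = 5 × 5; 26 = 2 × 13; 27 = 3 × 9; 28 = 2 × 14 — all composite.
Thus t = 24 disproves the claim, and no smaller t works.

t = 24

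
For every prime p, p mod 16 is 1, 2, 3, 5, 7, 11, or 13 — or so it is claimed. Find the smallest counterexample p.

Check each prime p in order until the claim fails.
For p = 2, 3, 5, 7, 11, 13, 17, 19, 23, 29 the conclusion holds.
p = 31: 31 mod 16 = 15 — not in {1, 2, 3, 5, 7, 11, 13}.

p = 31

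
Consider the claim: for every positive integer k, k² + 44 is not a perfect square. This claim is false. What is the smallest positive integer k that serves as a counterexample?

k = 10

For k = 1, 2, 3, 4, 5, 6, 7, 8, 9 the conclusion holds.
k = 10: 10² + 44 = 144 = 12², a perfect square.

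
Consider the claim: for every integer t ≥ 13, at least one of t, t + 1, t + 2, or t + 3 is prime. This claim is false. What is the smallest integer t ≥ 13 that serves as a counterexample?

t = 24

A counterexample is any integer t ≥ 13 such that t, t + 1, t + 2, t + 3 are all composite; we check each in order.
For t = 13, 14, 15, 16, …, 21, 22, 23 the conclusion holds.
t = 24: 24 = 2 × 12; 25 = 5 × 5; 26 = 2 × 13; 27 = 3 × 9 — all composite.
Thus t = 24 disproves the claim, and no smaller t works.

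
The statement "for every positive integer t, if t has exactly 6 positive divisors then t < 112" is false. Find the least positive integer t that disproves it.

t = 116

A counterexample is any positive integer t such that t has exactly 6 positive divisors but the claim fails; we check each in order.
For t = 12, 18, 20, 28, …, 92, 98, 99 the conclusion holds.
t = 116: τ(116) = 6; 116 ≥ 112.
Hence t = 116 is a counterexample.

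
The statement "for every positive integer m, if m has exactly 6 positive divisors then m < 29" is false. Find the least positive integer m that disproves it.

A counterexample is any positive integer m such that m has exactly 6 positive divisors but the claim fails; we check each in order.
m = 12: τ(12) = 6; 12 < 29.
m = 18: τ(18) = 6; 18 < 29.
m = 20: τ(20) = 6; 20 < 29.
m = 28: τ(28) = 6; 28 < 29.
m = 32: τ(32) = 6; 32 ≥ 29.
So m = 32 is the smallest counterexample.

m = 32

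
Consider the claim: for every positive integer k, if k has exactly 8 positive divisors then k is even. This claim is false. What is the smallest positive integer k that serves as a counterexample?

Check each positive integer k in order until k has exactly 8 positive divisors but k is odd.
The first 12 eligible values, up to k = 104, all satisfy the conclusion.
k = 105: divisors of 105: 1, 3, 5, 7, 15, 21, 35, 105; 105 is odd.
Thus k = 105 disproves the claim, and no smaller k works.

k = 105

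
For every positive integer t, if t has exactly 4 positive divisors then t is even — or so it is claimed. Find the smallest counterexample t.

We need the least positive integer t for which t has exactly 4 positive divisors but t is odd.
t = 6: divisors of 6: 1, 2, 3, 6; 6 is even.
t = 8: divisors of 8: 1, 2, 4, 8; 8 is even.
t = 10: divisors of 10: 1, 2, 5, 10; 10 is even.
t = 14: divisors of 14: 1, 2, 7, 14; 14 is even.
t = 15: divisors of 15: 1, 3, 5, 15; 15 is odd.
Hence t = 15 is a counterexample.

t = 15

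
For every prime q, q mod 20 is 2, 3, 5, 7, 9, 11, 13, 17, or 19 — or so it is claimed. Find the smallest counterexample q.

q = 41

The first 12 eligible values, up to q = 37, all satisfy the conclusion.
q = 41: 41 mod 20 = 1 — not in {2, 3, 5, 7, 9, 11, 13, 17, 19}.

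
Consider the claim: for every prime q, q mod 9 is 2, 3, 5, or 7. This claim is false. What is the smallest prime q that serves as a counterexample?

q = 13

We need the least prime q for which the claim fails.
The first 5 eligible values, up to q = 11, all satisfy the conclusion.
q = 13: 13 mod 9 = 4 — not in {2, 3, 5, 7}.
So q = 13 is the smallest counterexample.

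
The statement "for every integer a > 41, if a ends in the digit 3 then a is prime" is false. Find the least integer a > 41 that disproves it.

a = 63

We need the least integer a > 41 for which a ends in the digit 3 but a is not prime.
For a = 43, 53 the conclusion holds.
a = 63: 63 ends in 3; 63 = 3 × 21, composite.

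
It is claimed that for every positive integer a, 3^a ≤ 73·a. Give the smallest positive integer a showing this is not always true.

A counterexample is any positive integer a such that 3^a > 73·a; we check each in order.
a = 1: 3^a = 3 and 73·a = 73, so 3 ≤ 73.
a = 2: 3^a = 9 and 73·a = 146, so 9 ≤ 146.
a = 3: 3^a = 27 and 73·a = 219, so 27 ≤ 219.
a = 4: 3^a = 81 and 73·a = 292, so 81 ≤ 292.
a = 5: 3^a = 243 and 73·a = 365, so 243 ≤ 365.
a = 6: 3^a = 729 and 73·a = 438, so 729 > 438.

a = 6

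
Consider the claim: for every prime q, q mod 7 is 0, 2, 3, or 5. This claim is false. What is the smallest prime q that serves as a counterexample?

We need the least prime q for which the claim fails.
The first 4 eligible values, up to q = 7, all satisfy the conclusion.
q = 11: 11 mod 7 = 4 — not in {0, 2, 3, 5}.
Thus q = 11 disproves the claim, and no smaller q works.

q = 11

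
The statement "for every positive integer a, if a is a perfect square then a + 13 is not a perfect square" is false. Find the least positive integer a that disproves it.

a = 36

The first 5 eligible values, up to a = 25, all satisfy the conclusion.
a = 36: 36 = 6² and 36 + 13 = 49 = 7².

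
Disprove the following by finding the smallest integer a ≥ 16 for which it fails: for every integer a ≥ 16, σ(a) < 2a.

For a = 16, 17 the conclusion holds.
a = 18: σ(18) = 39; 39 ≥ 36.

a = 18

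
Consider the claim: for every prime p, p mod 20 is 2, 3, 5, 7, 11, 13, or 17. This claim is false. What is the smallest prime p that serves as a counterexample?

We need the least prime p for which the claim fails.
For p = 2, 3, 5, 7, 11, 13, 17 the conclusion holds.
p = 19: 19 mod 20 = 19 — not in {2, 3, 5, 7, 11, 13, 17}.

p = 19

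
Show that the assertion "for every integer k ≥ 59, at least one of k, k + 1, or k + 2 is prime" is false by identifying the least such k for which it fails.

A counterexample is any integer k ≥ 59 such that k, k + 1, k + 2 are all composite; we check each in order.
For k = 59, 60, 61 the conclusion holds.
k = 62: 62 = 2 × 31; 63 = 3 × 21; 64 = 2 × 32 — all composite.

k = 62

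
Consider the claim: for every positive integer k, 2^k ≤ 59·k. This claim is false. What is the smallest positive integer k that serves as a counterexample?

k = 10

For k = 1, 2, 3, 4, 5, 6, 7, 8, 9 the conclusion holds.
k = 10: 2^k = 1024 and 59·k = 590, so 1024 > 590.
Hence k = 10 is a counterexample.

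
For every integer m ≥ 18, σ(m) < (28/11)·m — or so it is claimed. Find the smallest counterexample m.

Check each integer m ≥ 18 in order until the claim fails.
The first 30 eligible values, up to m = 47, all satisfy the conclusion.
m = 48: σ(48) = 124; 124 ≥ 1344/11.
So m = 48 is the smallest counterexample.

m = 48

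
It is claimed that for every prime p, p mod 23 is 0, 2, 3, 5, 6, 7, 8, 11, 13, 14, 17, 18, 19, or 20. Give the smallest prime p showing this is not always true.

For p = 2, 3, 5, 7, …, 37, 41, 43 the conclusion holds.
p = 47: 47 mod 23 = 1 — not in {0, 2, 3, 5, 6, 7, 8, 11, 13, 14, 17, 18, 19, 20}.
Thus p = 47 disproves the claim, and no smaller p works.

p = 47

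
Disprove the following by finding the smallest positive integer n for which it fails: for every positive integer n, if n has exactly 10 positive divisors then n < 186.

n = 208

A counterexample is any positive integer n such that n has exactly 10 positive divisors but the claim fails; we check each in order.
n = 48: τ(48) = 10; 48 < 186.
n = 80: τ(80) = 10; 80 < 186.
n = 112: τ(112) = 10; 112 < 186.
n = 162: τ(162) = 10; 162 < 186.
n = 176: τ(176) = 10; 176 < 186.
n = 208: τ(208) = 10; 208 ≥ 186.
Hence n = 208 is a counterexample.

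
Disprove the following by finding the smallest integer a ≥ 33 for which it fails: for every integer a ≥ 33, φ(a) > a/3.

a = 36

Check each integer a ≥ 33 in order until the claim fails.
For a = 33, 34, 35 the conclusion holds.
a = 36: φ(36) = 12 and 36/3 = 12, so φ(36) ≤ 36/3.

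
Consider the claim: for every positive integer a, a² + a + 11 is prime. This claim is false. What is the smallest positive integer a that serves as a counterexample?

We need the least positive integer a for which a² + a + 11 is not prime.
For a = 1, 2, 3, 4, 5, 6, 7, 8, 9 the conclusion holds.
a = 10: a² + a + 11 = 121 = 11 × 11, composite.

a = 10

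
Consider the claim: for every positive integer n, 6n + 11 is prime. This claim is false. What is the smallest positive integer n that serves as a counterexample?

n = 4

Check each positive integer n in order until 6n + 11 is not prime.
n = 1: 6n + 11 = 17, prime.
n = 2: 6n + 11 = 23, prime.
n = 3: 6n + 11 = 29, prime.
n = 4: 6n + 11 = 35 = 5 × 7, composite.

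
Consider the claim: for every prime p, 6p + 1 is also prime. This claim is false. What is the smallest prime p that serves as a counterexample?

p = 19

A counterexample is any prime p such that 6p + 1 is not prime; we check each in order.
For p = 2, 3, 5, 7, 11, 13, 17 the conclusion holds.
p = 19: 6p + 1 = 115 = 5 × 23, not prime.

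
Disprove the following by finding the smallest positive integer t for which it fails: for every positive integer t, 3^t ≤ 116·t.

Check each positive integer t in order until 3^t > 116·t.
For t = 1, 2, 3, 4, 5 the conclusion holds.
t = 6: 3^t = 729 and 116·t = 696, so 729 > 696.

t = 6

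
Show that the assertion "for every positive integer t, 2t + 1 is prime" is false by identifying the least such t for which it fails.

t = 4

t = 1: 2t + 1 = 3, prime.
t = 2: 2t + 1 = 5, prime.
t = 3: 2t + 1 = 7, prime.
t = 4: 2t + 1 = 9 = 3 × 3, composite.
Hence t = 4 is a counterexample.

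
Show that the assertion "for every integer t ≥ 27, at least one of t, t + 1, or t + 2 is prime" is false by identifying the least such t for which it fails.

The first 5 eligible values, up to t = 31, all satisfy the conclusion.
t = 32: 32 = 2 × 16; 33 = 3 × 11; 34 = 2 × 17 — all composite.
Hence t = 32 is a counterexample.

t = 32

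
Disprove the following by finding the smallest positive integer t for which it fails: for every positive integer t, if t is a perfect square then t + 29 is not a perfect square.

We need the least positive integer t for which t is a perfect square but t + 29 is a perfect square.
The first 13 eligible values, up to t = 169, all satisfy the conclusion.
t = 196: 196 = 14² and 196 + 29 = 225 = 15².
Thus t = 196 disproves the claim, and no smaller t works.

t = 196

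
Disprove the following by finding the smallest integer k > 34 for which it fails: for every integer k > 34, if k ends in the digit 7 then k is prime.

We need the least integer k > 34 for which k ends in the digit 7 but k is not prime.
For k = 37, 47 the conclusion holds.
k = 57: 57 ends in 7; 57 = 3 × 19, composite.
Thus k = 57 disproves the claim, and no smaller k works.

k = 57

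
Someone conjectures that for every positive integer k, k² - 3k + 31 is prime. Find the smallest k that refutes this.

A counterexample is any positive integer k such that k² - 3k + 31 is not prime; we check each in order.
k = 1: k² - 3k + 31 = 29, prime.
k = 2: k² - 3k + 31 = 29, prime.
k = 3: k² - 3k + 31 = 31, prime.
k = 4: k² - 3k + 31 = 35 = 5 × 7, composite.
Thus k = 4 disproves the claim, and no smaller k works.

k = 4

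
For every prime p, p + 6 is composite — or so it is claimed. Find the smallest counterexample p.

p = 5

p = 2: p + 6 = 8 = 2 × 4, composite.
p = 3: p + 6 = 9 = 3 × 3, composite.
p = 5: p + 6 = 11, prime — not composite.
Hence p = 5 is a counterexample.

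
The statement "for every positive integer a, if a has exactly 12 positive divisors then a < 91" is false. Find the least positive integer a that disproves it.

a = 96

The first 4 eligible values, up to a = 90, all satisfy the conclusion.
a = 96: τ(96) = 12; 96 ≥ 91.
Thus a = 96 disproves the claim, and no smaller a works.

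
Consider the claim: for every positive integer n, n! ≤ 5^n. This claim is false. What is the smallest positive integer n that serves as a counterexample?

n = 12

For n = 1, 2, 3, 4, …, 9, 10, 11 the conclusion holds.
n = 12: n! = 479001600 and 5^n = 244140625, so 479001600 > 244140625.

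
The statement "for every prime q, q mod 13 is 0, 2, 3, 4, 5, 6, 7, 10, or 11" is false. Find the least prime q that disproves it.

We need the least prime q for which the claim fails.
For q = 2, 3, 5, 7, …, 37, 41, 43 the conclusion holds.
q = 47: 47 mod 13 = 8 — not in {0, 2, 3, 4, 5, 6, 7, 10, 11}.
Hence q = 47 is a counterexample.

q = 47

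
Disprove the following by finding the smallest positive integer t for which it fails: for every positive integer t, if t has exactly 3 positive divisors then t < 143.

Check each positive integer t in order until t has exactly 3 positive divisors but the claim fails.
For t = 4, 9, 25, 49, 121 the conclusion holds.
t = 169: τ(169) = 3; 169 ≥ 143.

t = 169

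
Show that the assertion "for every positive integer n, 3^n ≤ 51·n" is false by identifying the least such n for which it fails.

n = 1: 3^n = 3 and 51·n = 51, so 3 ≤ 51.
n = 2: 3^n = 9 and 51·n = 102, so 9 ≤ 102.
n = 3: 3^n = 27 and 51·n = 153, so 27 ≤ 153.
n = 4: 3^n = 81 and 51·n = 204, so 81 ≤ 204.
n = 5: 3^n = 243 and 51·n = 255, so 243 ≤ 255.
n = 6: 3^n = 729 and 51·n = 306, so 729 > 306.

n = 6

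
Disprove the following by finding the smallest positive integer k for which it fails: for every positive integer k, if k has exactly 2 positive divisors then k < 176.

k = 179

For k = 2, 3, 5, 7, …, 163, 167, 173 the conclusion holds.
k = 179: τ(179) = 2; 179 ≥ 176.
So k = 179 is the smallest counterexample.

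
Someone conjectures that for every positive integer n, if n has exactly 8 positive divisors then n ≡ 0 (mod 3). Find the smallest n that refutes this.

n = 40

For n = 24, 30 the conclusion holds.
n = 40: τ(40) = 8; 40 ≡ 1 (mod 3).
Thus n = 40 disproves the claim, and no smaller n works.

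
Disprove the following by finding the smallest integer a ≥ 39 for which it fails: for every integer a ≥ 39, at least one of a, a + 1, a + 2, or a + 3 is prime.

We need the least integer a ≥ 39 for which a, a + 1, a + 2, a + 3 are all composite.
For a = 39, 40, 41, 42, 43, 44, 45, 46, 47 the conclusion holds.
a = 48: 48 = 2 × 24; 49 = 7 × 7; 50 = 2 × 25; 51 = 3 × 17 — all composite.
Thus a = 48 disproves the claim, and no smaller a works.

a = 48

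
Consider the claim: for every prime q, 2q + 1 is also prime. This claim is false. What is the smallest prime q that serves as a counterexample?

q = 7

q = 2: 2q + 1 = 5, prime.
q = 3: 2q + 1 = 7, prime.
q = 5: 2q + 1 = 11, prime.
q = 7: 2q + 1 = 15 = 3 × 5, not prime.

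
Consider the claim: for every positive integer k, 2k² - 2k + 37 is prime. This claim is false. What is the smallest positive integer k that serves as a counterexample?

k = 3

A counterexample is any positive integer k such that 2k² - 2k + 37 is not prime; we check each in order.
k = 1: 2k² - 2k + 37 = 37, prime.
k = 2: 2k² - 2k + 37 = 41, prime.
k = 3: 2k² - 2k + 37 = 49 = 7 × 7, composite.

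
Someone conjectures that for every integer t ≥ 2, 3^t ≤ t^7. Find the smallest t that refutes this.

A counterexample is any integer t ≥ 2 such that 3^t > t^7; we check each in order.
The first 17 eligible values, up to t = 18, all satisfy the conclusion.
t = 19: 3^t = 1162261467 and t^7 = 893871739, so 1162261467 > 893871739.

t = 19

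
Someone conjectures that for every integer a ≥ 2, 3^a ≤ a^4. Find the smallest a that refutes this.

a = 8

Check each integer a ≥ 2 in order until 3^a > a^4.
a = 2: 3^a = 9 and a^4 = 16, so 9 ≤ 16.
a = 3: 3^a = 27 and a^4 = 81, so 27 ≤ 81.
a = 4: 3^a = 81 and a^4 = 256, so 81 ≤ 256.
a = 5: 3^a = 243 and a^4 = 625, so 243 ≤ 625.
a = 6: 3^a = 729 and a^4 = 1296, so 729 ≤ 1296.
a = 7: 3^a = 2187 and a^4 = 2401, so 2187 ≤ 2401.
a = 8: 3^a = 6561 and a^4 = 4096, so 6561 > 4096.
Thus a = 8 disproves the claim, and no smaller a works.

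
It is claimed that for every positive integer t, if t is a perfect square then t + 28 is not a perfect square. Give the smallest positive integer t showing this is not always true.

We need the least positive integer t for which t is a perfect square but t + 28 is a perfect square.
The first 5 eligible values, up to t = 25, all satisfy the conclusion.
t = 36: 36 = 6² and 36 + 28 = 64 = 8².
Thus t = 36 disproves the claim, and no smaller t works.

t = 36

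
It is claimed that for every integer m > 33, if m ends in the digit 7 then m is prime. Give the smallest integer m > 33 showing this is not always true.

For m = 37, 47 the conclusion holds.
m = 57: 57 ends in 7; 57 = 3 × 19, composite.

m = 57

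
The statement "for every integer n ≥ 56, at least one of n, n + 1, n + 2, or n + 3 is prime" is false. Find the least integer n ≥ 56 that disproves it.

n = 62

n = 56: 59 is prime.
n = 57: 59 is prime.
n = 58: 59 is prime.
n = 59: 59 is prime.
n = 60: 61 is prime.
n = 61: 61 is prime.
n = 62: 62 = 2 × 31; 63 = 3 × 21; 64 = 2 × 32; 65 = 5 × 13 — all composite.
Thus n = 62 disproves the claim, and no smaller n works.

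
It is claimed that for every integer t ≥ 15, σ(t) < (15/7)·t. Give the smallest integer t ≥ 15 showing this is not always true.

t = 18

Check each integer t ≥ 15 in order until the claim fails.
t = 15: σ(15) = 24; 24 < 225/7.
t = 16: σ(16) = 31; 31 < 240/7.
t = 17: σ(17) = 18; 18 < 255/7.
t = 18: σ(18) = 39; 39 ≥ 270/7.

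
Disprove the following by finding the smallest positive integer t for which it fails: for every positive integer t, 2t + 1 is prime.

t = 4

Check each positive integer t in order until 2t + 1 is not prime.
t = 1: 2t + 1 = 3, prime.
t = 2: 2t + 1 = 5, prime.
t = 3: 2t + 1 = 7, prime.
t = 4: 2t + 1 = 9 = 3 × 3, composite.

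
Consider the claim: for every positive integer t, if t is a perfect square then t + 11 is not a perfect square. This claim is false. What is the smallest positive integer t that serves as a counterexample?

t = 25

The first 4 eligible values, up to t = 16, all satisfy the conclusion.
t = 25: 25 = 5² and 25 + 11 = 36 = 6².
Hence t = 25 is a counterexample.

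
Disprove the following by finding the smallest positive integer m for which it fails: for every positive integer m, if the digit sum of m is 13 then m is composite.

Check each positive integer m in order until the digit sum of m is 13 but m is prime.
For m = 49, 58 the conclusion holds.
m = 67: digit sum 13; 67 is prime, not composite.
Hence m = 67 is a counterexample.

m = 67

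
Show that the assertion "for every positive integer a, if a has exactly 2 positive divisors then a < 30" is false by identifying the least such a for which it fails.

a = 31

For a = 2, 3, 5, 7, 11, 13, 17, 19, 23, 29 the conclusion holds.
a = 31: τ(31) = 2; 31 ≥ 30.
Thus a = 31 disproves the claim, and no smaller a works.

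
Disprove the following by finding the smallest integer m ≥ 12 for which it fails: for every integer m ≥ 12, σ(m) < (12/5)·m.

m = 24

Check each integer m ≥ 12 in order until the claim fails.
For m = 12, 13, 14, 15, …, 21, 22, 23 the conclusion holds.
m = 24: σ(24) = 60; 60 ≥ 288/5.
Hence m = 24 is a counterexample.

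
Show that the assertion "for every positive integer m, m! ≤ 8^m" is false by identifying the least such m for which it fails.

We need the least positive integer m for which m! > 8^m.
The first 19 eligible values, up to m = 19, all satisfy the conclusion.
m = 20: m! = 2432902008176640000 and 8^m = 1152921504606846976, so 2432902008176640000 > 1152921504606846976.

m = 20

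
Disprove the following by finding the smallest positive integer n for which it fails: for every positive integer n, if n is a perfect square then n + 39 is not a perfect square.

A counterexample is any positive integer n such that n is a perfect square but n + 39 is a perfect square; we check each in order.
For n = 1, 4, 9, 16 the conclusion holds.
n = 25: 25 = 5² and 25 + 39 = 64 = 8².

n = 25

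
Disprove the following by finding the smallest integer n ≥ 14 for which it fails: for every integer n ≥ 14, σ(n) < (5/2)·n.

Check each integer n ≥ 14 in order until the claim fails.
The first 10 eligible values, up to n = 23, all satisfy the conclusion.
n = 24: σ(24) = 60; 60 ≥ 60.

n = 24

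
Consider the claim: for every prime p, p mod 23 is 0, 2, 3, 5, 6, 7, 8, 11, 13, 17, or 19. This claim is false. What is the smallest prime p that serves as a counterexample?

p = 37

Check each prime p in order until the claim fails.
The first 11 eligible values, up to p = 31, all satisfy the conclusion.
p = 37: 37 mod 23 = 14 — not in {0, 2, 3, 5, 6, 7, 8, 11, 13, 17, 19}.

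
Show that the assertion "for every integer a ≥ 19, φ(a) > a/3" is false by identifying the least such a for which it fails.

A counterexample is any integer a ≥ 19 such that the claim fails; we check each in order.
The first 5 eligible values, up to a = 23, all satisfy the conclusion.
a = 24: φ(24) = 8 and 24/3 = 8, so φ(24) ≤ 24/3.
Thus a = 24 disproves the claim, and no smaller a works.

a = 24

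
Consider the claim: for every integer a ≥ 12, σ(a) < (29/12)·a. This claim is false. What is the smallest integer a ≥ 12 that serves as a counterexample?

a = 24

Check each integer a ≥ 12 in order until the claim fails.
The first 12 eligible values, up to a = 23, all satisfy the conclusion.
a = 24: σ(24) = 60; 60 ≥ 58.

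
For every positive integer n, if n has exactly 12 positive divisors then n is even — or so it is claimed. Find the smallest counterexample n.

n = 315

Check each positive integer n in order until n has exactly 12 positive divisors but n is odd.
For n = 60, 72, 84, 90, …, 294, 306, 308 the conclusion holds.
n = 315: divisors of 315: 12 divisors; 315 is odd.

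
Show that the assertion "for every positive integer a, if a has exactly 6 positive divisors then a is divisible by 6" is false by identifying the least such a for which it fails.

a = 20

Check each positive integer a in order until a has exactly 6 positive divisors but a is not divisible by 6.
For a = 12, 18 the conclusion holds.
a = 20: τ(20) = 6; 20 mod 6 = 2.
Thus a = 20 disproves the claim, and no smaller a works.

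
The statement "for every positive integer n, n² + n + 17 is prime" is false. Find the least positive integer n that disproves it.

n = 16

Check each positive integer n in order until n² + n + 17 is not prime.
For n = 1, 2, 3, 4, …, 13, 14, 15 the conclusion holds.
n = 16: n² + n + 17 = 289 = 17 × 17, composite.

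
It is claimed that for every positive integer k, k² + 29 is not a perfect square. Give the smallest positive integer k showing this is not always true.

A counterexample is any positive integer k such that k² + 29 is a perfect square; we check each in order.
The first 13 eligible values, up to k = 13, all satisfy the conclusion.
k = 14: 14² + 29 = 225 = 15², a perfect square.

k = 14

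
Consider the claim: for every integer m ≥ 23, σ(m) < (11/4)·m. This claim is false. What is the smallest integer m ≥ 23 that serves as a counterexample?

We need the least integer m ≥ 23 for which the claim fails.
For m = 23, 24, 25, 26, …, 57, 58, 59 the conclusion holds.
m = 60: σ(60) = 168; 168 ≥ 165.

m = 60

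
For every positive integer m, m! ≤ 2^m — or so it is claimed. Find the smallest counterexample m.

m = 4

A counterexample is any positive integer m such that m! > 2^m; we check each in order.
For m = 1, 2, 3 the conclusion holds.
m = 4: m! = 24 and 2^m = 16, so 24 > 16.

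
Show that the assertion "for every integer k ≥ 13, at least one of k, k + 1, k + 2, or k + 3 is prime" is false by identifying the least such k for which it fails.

k = 24

Check each integer k ≥ 13 in order until k, k + 1, k + 2, k + 3 are all composite.
For k = 13, 14, 15, 16, …, 21, 22, 23 the conclusion holds.
k = 24: 24 = 2 × 12; 25 = 5 × 5; 26 = 2 × 13; 27 = 3 × 9 — all composite.
So k = 24 is the smallest counterexample.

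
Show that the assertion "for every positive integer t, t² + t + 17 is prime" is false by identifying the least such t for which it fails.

We need the least positive integer t for which t² + t + 17 is not prime.
For t = 1, 2, 3, 4, …, 13, 14, 15 the conclusion holds.
t = 16: t² + t + 17 = 289 = 17 × 17, composite.

t = 16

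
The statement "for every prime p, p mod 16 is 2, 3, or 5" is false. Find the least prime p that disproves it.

p = 7

We need the least prime p for which the claim fails.
p = 2: 2 mod 16 = 2.
p = 3: 3 mod 16 = 3.
p = 5: 5 mod 16 = 5.
p = 7: 7 mod 16 = 7 — not in {2, 3, 5}.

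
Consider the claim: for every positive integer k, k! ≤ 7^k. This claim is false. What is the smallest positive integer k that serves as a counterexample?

For k = 1, 2, 3, 4, …, 14, 15, 16 the conclusion holds.
k = 17: k! = 355687428096000 and 7^k = 232630513987207, so 355687428096000 > 232630513987207.

k = 17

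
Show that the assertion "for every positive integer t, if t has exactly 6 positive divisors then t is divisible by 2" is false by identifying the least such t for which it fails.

We need the least positive integer t for which t has exactly 6 positive divisors but t is not divisible by 2.
t = 12: τ(12) = 6; 12 mod 2 = 0.
t = 18: τ(18) = 6; 18 mod 2 = 0.
t = 20: τ(20) = 6; 20 mod 2 = 0.
t = 28: τ(28) = 6; 28 mod 2 = 0.
t = 32: τ(32) = 6; 32 mod 2 = 0.
t = 44: τ(44) = 6; 44 mod 2 = 0.
t = 45: τ(45) = 6; 45 mod 2 = 1.
So t = 45 is the smallest counterexample.

t = 45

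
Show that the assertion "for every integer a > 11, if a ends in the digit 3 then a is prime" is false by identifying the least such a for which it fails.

A counterexample is any integer a > 11 such that a ends in the digit 3 but a is not prime; we check each in order.
a = 13: 13 ends in 3 and is prime.
a = 23: 23 ends in 3 and is prime.
a = 33: 33 ends in 3; 33 = 3 × 11, composite.
So a = 33 is the smallest counterexample.

a = 33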